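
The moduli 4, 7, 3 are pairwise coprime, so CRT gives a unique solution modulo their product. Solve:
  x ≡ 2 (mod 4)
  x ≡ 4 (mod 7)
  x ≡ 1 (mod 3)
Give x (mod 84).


Moduli 4, 7, 3 are pairwise coprime; by CRT there is a unique solution modulo M = 4 · 7 · 3 = 84.
Solve pairwise, accumulating the modulus:
  Start with x ≡ 2 (mod 4).
  Combine with x ≡ 4 (mod 7): since gcd(4, 7) = 1, we get a unique residue mod 28.
    Write x = 2 + 4·t and substitute into x ≡ 4 (mod 7): 4·t ≡ 4 − 2 = 2 (mod 7).
    The inverse of 4 mod 7 is 2 (since 4·2 = 8 = 1·7 + 1), so t ≡ 2·2 = 4 ≡ 4 (mod 7).
    Then x = 2 + 4·4 = 18, valid modulo lcm(4, 7) = 28: x ≡ 18 (mod 28).
  Combine with x ≡ 1 (mod 3): since gcd(28, 3) = 1, we get a unique residue mod 84.
    Write x = 18 + 28·t and substitute into x ≡ 1 (mod 3): 28·t ≡ 1 − 18 = -17 (mod 3).
    Reduce coefficients mod 3: 1·t ≡ 1 (mod 3).
    So t ≡ 1 (mod 3).
    Then x = 18 + 28·1 = 46, valid modulo lcm(28, 3) = 84: x ≡ 46 (mod 84).
Verify: 46 mod 4 = 2 ✓, 46 mod 7 = 4 ✓, 46 mod 3 = 1 ✓.

x ≡ 46 (mod 84).


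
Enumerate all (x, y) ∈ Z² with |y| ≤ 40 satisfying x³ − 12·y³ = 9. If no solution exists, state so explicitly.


The equation is x³ - 12y³ = 9. For fixed y, x³ = 12·y³ + 9, so a solution requires the RHS to be a perfect cube.
Strategy: iterate y from -40 to 40, compute RHS = 12·y³ + 9, and check whether it is a (positive or negative) perfect cube.
Check small values of y:
  y = 0: RHS = 9 is not a perfect cube.
  y = 1: RHS = 21 is not a perfect cube.
  y = -1: RHS = -3 is not a perfect cube.
  y = 2: RHS = 105 is not a perfect cube.
  y = -2: RHS = -87 is not a perfect cube.
  y = 3: RHS = 333 is not a perfect cube.
  y = -3: RHS = -315 is not a perfect cube.
Continuing the search up to |y| = 40 finds no solutions either.
No (x, y) in the scanned range satisfies the equation.

No integer solutions with |y| ≤ 40.


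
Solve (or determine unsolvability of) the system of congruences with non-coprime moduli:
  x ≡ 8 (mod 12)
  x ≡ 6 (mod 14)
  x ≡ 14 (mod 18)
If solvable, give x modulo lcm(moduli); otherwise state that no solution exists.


Moduli 12, 14, 18 are not pairwise coprime, so CRT works modulo lcm(m_i) when all pairwise compatibility conditions hold.
Pairwise compatibility: gcd(m_i, m_j) must divide a_i - a_j for every pair.
Merge one congruence at a time:
  Start: x ≡ 8 (mod 12).
  Combine with x ≡ 6 (mod 14): gcd(12, 14) = 2; 6 - 8 = -2, which IS divisible by 2, so compatible.
    Write x = 8 + 12·t and substitute into x ≡ 6 (mod 14): 12·t ≡ 6 − 8 = -2 (mod 14).
    Divide the congruence (and modulus) by g = 2: 6·t ≡ -1 (mod 7).
    Reduce coefficients mod 7: 6·t ≡ 6 (mod 7).
    The inverse of 6 mod 7 is 6 (since 6·6 = 36 = 5·7 + 1), so t ≡ 6·6 = 36 ≡ 1 (mod 7).
    Then x = 8 + 12·1 = 20, valid modulo lcm(12, 14) = 84: x ≡ 20 (mod 84).
  Combine with x ≡ 14 (mod 18): gcd(84, 18) = 6; 14 - 20 = -6, which IS divisible by 6, so compatible.
    Write x = 20 + 84·t and substitute into x ≡ 14 (mod 18): 84·t ≡ 14 − 20 = -6 (mod 18).
    Divide the congruence (and modulus) by g = 6: 14·t ≡ -1 (mod 3).
    Reduce coefficients mod 3: 2·t ≡ 2 (mod 3).
    The inverse of 2 mod 3 is 2 (since 2·2 = 4 = 1·3 + 1), so t ≡ 2·2 = 4 ≡ 1 (mod 3).
    Then x = 20 + 84·1 = 104, valid modulo lcm(84, 18) = 252: x ≡ 104 (mod 252).
Verify: 104 mod 12 = 8, 104 mod 14 = 6, 104 mod 18 = 14.

x ≡ 104 (mod 252).


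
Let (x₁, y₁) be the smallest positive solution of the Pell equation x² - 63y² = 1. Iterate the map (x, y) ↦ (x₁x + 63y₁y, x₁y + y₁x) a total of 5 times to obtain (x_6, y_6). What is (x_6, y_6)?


Step 1: Find the fundamental solution (x₁, y₁) of x² - 63y² = 1.
  Expand √63 as a continued fraction. a₀ = ⌊√63⌋ = 7; iterate m_{k+1} = d_k·a_k − m_k, d_{k+1} = (63 − m_{k+1}²)/d_k, a_{k+1} = ⌊(a₀ + m_{k+1})/d_{k+1}⌋ (starting m₀ = 0, d₀ = 1), with convergents p_k = a_k·p_{k-1} + p_{k-2}, q_k = a_k·q_{k-1} + q_{k-2} (p₋₁ = 1, q₋₁ = 0):
  k = 0: a₀ = 7; p₀/q₀ = 7/1; p₀² − 63·q₀² = 49 − 63 = -14.
  k = 1: m = 7, d = 14, a = ⌊(7 + 7)/14⌋ = 1; p/q = (1·7 + 1)/(1·1 + 0) = 8/1; p² − 63·q² = 64 − 63 = 1.
  The first convergent with p² − 63·q² = 1 gives the fundamental solution (x₁, y₁) = (8, 1).
Step 2: Apply the recurrence (x_{n+1}, y_{n+1}) = (x₁x_n + 63y₁y_n, x₁y_n + y₁x_n) repeatedly.
  From (x_1, y_1) = (8, 1): x_2 = 8·8 + 63·1·1 = 127; y_2 = 8·1 + 1·8 = 16.
  From (x_2, y_2) = (127, 16): x_3 = 8·127 + 63·1·16 = 2024; y_3 = 8·16 + 1·127 = 255.
  From (x_3, y_3) = (2024, 255): x_4 = 8·2024 + 63·1·255 = 32257; y_4 = 8·255 + 1·2024 = 4064.
  From (x_4, y_4) = (32257, 4064): x_5 = 8·32257 + 63·1·4064 = 514088; y_5 = 8·4064 + 1·32257 = 64769.
  From (x_5, y_5) = (514088, 64769): x_6 = 8·514088 + 63·1·64769 = 8193151; y_6 = 8·64769 + 1·514088 = 1032240.
Step 3: Verify x_6² - 63·y_6² = 67127723308801 - 67127723308800 = 1 (should be 1). ✓

(x_1, y_1) = (8, 1); (x_6, y_6) = (8193151, 1032240).


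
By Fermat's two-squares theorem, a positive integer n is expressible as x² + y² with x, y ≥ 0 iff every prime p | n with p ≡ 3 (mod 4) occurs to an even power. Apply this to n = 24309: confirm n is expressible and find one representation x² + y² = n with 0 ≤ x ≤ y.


Step 1: Factor n = 24309 = 3^2 · 37 · 73.
Step 2: Check the mod-4 condition on each prime factor: 3 ≡ 3 (mod 4), exponent 2 (must be even); 37 ≡ 1 (mod 4), exponent 1; 73 ≡ 1 (mod 4), exponent 1.
All primes ≡ 3 (mod 4) appear to even exponent (or don't appear), so by the two-squares theorem n IS expressible as a sum of two squares.
Step 3: Build a representation. Group n = k² · m with k = 3 and m = 37 · 73 = 2701 (a product of primes ≡ 1 (mod 4)); a representation of m scales to one of n via (k·x)² + (k·y)² = k²(x² + y²). Each prime p ≡ 1 (mod 4) is itself a sum of two squares; find a² by testing p − a² for a perfect square:
  37: 37 − 1² = 36 = 6² ⇒ 37 = 1² + 6².
  73: 73 − 1² = 72, 73 − 2² = 69, 73 − 3² = 64 = 8² ⇒ 73 = 3² + 8².
  Combine using the Brahmagupta–Fibonacci identity (a² + b²)(c² + d²) = (ac − bd)² + (ad + bc)² = (ac + bd)² + (ad − bc)²:
  37 · 73 = 2701: from (1² + 6²)(3² + 8²), take (1·3 − 6·8, 1·8 + 6·3) = (3 − 48, 8 + 18) = (-45, 26); dropping signs (only squares matter) gives (45, 26); check 45² + 26² = 2025 + 676 = 2701 ✓.
  Scale by k = 3: (3·45, 3·26) = (135, 78).
Step 4: Order so x ≤ y and verify: 78² + 135² = 6084 + 18225 = 24309 = n. ✓

n = 24309 = 78² + 135² (one valid representation with x ≤ y).


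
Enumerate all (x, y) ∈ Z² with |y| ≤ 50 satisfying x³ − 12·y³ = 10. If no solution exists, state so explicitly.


The equation is x³ - 12y³ = 10. For fixed y, x³ = 12·y³ + 10, so a solution requires the RHS to be a perfect cube.
Strategy: iterate y from -50 to 50, compute RHS = 12·y³ + 10, and check whether it is a (positive or negative) perfect cube.
Check small values of y:
  y = 0: RHS = 10 is not a perfect cube.
  y = 1: RHS = 22 is not a perfect cube.
  y = -1: RHS = -2 is not a perfect cube.
  y = 2: RHS = 106 is not a perfect cube.
  y = -2: RHS = -86 is not a perfect cube.
  y = 3: RHS = 334 is not a perfect cube.
  y = -3: RHS = -314 is not a perfect cube.
Continuing the search up to |y| = 50 finds no solutions either.
No (x, y) in the scanned range satisfies the equation.

No integer solutions with |y| ≤ 50.


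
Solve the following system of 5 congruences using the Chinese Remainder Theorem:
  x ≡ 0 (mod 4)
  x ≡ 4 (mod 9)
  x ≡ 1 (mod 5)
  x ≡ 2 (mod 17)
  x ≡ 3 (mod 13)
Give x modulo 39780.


Product of moduli M = 4 · 9 · 5 · 17 · 13 = 39780.
Merge one congruence at a time:
  Start: x ≡ 0 (mod 4).
  Combine with x ≡ 4 (mod 9); new modulus lcm = 36.
    Write x = 0 + 4·t and substitute into x ≡ 4 (mod 9): 4·t ≡ 4 − 0 = 4 (mod 9).
    The inverse of 4 mod 9 is 7 (since 4·7 = 28 = 3·9 + 1), so t ≡ 7·4 = 28 ≡ 1 (mod 9).
    Then x = 0 + 4·1 = 4, valid modulo lcm(4, 9) = 36: x ≡ 4 (mod 36).
  Combine with x ≡ 1 (mod 5); new modulus lcm = 180.
    Write x = 4 + 36·t and substitute into x ≡ 1 (mod 5): 36·t ≡ 1 − 4 = -3 (mod 5).
    Reduce coefficients mod 5: 1·t ≡ 2 (mod 5).
    So t ≡ 2 (mod 5).
    Then x = 4 + 36·2 = 76, valid modulo lcm(36, 5) = 180: x ≡ 76 (mod 180).
  Combine with x ≡ 2 (mod 17); new modulus lcm = 3060.
    Write x = 76 + 180·t and substitute into x ≡ 2 (mod 17): 180·t ≡ 2 − 76 = -74 (mod 17).
    Reduce coefficients mod 17: 10·t ≡ 11 (mod 17).
    The inverse of 10 mod 17 is 12 (since 10·12 = 120 = 7·17 + 1), so t ≡ 12·11 = 132 ≡ 13 (mod 17).
    Then x = 76 + 180·13 = 2416, valid modulo lcm(180, 17) = 3060: x ≡ 2416 (mod 3060).
  Combine with x ≡ 3 (mod 13); new modulus lcm = 39780.
    Write x = 2416 + 3060·t and substitute into x ≡ 3 (mod 13): 3060·t ≡ 3 − 2416 = -2413 (mod 13).
    Reduce coefficients mod 13: 5·t ≡ 5 (mod 13).
    The inverse of 5 mod 13 is 8 (since 5·8 = 40 = 3·13 + 1), so t ≡ 8·5 = 40 ≡ 1 (mod 13).
    Then x = 2416 + 3060·1 = 5476, valid modulo lcm(3060, 13) = 39780: x ≡ 5476 (mod 39780).
Verify against each original: 5476 mod 4 = 0, 5476 mod 9 = 4, 5476 mod 5 = 1, 5476 mod 17 = 2, 5476 mod 13 = 3.

x ≡ 5476 (mod 39780).


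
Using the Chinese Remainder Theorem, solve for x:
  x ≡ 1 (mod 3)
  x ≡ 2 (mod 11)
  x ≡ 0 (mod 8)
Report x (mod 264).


Moduli 3, 11, 8 are pairwise coprime; by CRT there is a unique solution modulo M = 3 · 11 · 8 = 264.
Solve pairwise, accumulating the modulus:
  Start with x ≡ 1 (mod 3).
  Combine with x ≡ 2 (mod 11): since gcd(3, 11) = 1, we get a unique residue mod 33.
    Write x = 1 + 3·t and substitute into x ≡ 2 (mod 11): 3·t ≡ 2 − 1 = 1 (mod 11).
    The inverse of 3 mod 11 is 4 (since 3·4 = 12 = 1·11 + 1), so t ≡ 4·1 = 4 ≡ 4 (mod 11).
    Then x = 1 + 3·4 = 13, valid modulo lcm(3, 11) = 33: x ≡ 13 (mod 33).
  Combine with x ≡ 0 (mod 8): since gcd(33, 8) = 1, we get a unique residue mod 264.
    Write x = 13 + 33·t and substitute into x ≡ 0 (mod 8): 33·t ≡ 0 − 13 = -13 (mod 8).
    Reduce coefficients mod 8: 1·t ≡ 3 (mod 8).
    So t ≡ 3 (mod 8).
    Then x = 13 + 33·3 = 112, valid modulo lcm(33, 8) = 264: x ≡ 112 (mod 264).
Verify: 112 mod 3 = 1 ✓, 112 mod 11 = 2 ✓, 112 mod 8 = 0 ✓.

x ≡ 112 (mod 264).


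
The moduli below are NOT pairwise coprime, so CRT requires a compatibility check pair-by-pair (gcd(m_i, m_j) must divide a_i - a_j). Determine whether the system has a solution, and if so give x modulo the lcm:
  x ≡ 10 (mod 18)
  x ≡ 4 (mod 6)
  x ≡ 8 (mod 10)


Moduli 18, 6, 10 are not pairwise coprime, so CRT works modulo lcm(m_i) when all pairwise compatibility conditions hold.
Pairwise compatibility: gcd(m_i, m_j) must divide a_i - a_j for every pair.
Merge one congruence at a time:
  Start: x ≡ 10 (mod 18).
  Combine with x ≡ 4 (mod 6): gcd(18, 6) = 6; 4 - 10 = -6, which IS divisible by 6, so compatible.
    Write x = 10 + 18·t and substitute into x ≡ 4 (mod 6): 18·t ≡ 4 − 10 = -6 (mod 6).
    Divide the congruence (and modulus) by g = 6: 3·t ≡ -1 (mod 1).
    Modulo 1 every t works; take t = 0.
    Then x = 10 + 18·0 = 10, valid modulo lcm(18, 6) = 18: x ≡ 10 (mod 18).
  Combine with x ≡ 8 (mod 10): gcd(18, 10) = 2; 8 - 10 = -2, which IS divisible by 2, so compatible.
    Write x = 10 + 18·t and substitute into x ≡ 8 (mod 10): 18·t ≡ 8 − 10 = -2 (mod 10).
    Divide the congruence (and modulus) by g = 2: 9·t ≡ -1 (mod 5).
    Reduce coefficients mod 5: 4·t ≡ 4 (mod 5).
    The inverse of 4 mod 5 is 4 (since 4·4 = 16 = 3·5 + 1), so t ≡ 4·4 = 16 ≡ 1 (mod 5).
    Then x = 10 + 18·1 = 28, valid modulo lcm(18, 10) = 90: x ≡ 28 (mod 90).
Verify: 28 mod 18 = 10, 28 mod 6 = 4, 28 mod 10 = 8.

x ≡ 28 (mod 90).


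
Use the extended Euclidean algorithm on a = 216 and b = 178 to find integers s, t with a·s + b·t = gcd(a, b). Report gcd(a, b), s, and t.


Euclidean algorithm on (216, 178) — divide until remainder is 0:
  216 = 1 · 178 + 38
  178 = 4 · 38 + 26
  38 = 1 · 26 + 12
  26 = 2 · 12 + 2
  12 = 6 · 2 + 0
gcd(216, 178) = 2.
Track Bezout coefficients alongside the remainders: start with r₀ = 216 = a·1 + b·0 (s = 1, t = 0) and r₁ = 178 = a·0 + b·1 (s = 0, t = 1); each new remainder r_{k+1} = r_{k-1} − q_k·r_k inherits s_{k+1} = s_{k-1} − q_k·s_k, t_{k+1} = t_{k-1} − q_k·t_k, so r_k = a·s_k + b·t_k at every step:
  q = 1: r = 38, s = 1 − 1·0 = 1, t = 0 − 1·1 = -1  (check: 216·1 + 178·(-1) = 38)
  q = 4: r = 26, s = 0 − 4·1 = -4, t = 1 − 4·(-1) = 5  (check: 216·(-4) + 178·5 = 26)
  q = 1: r = 12, s = 1 − 1·(-4) = 5, t = -1 − 1·5 = -6  (check: 216·5 + 178·(-6) = 12)
  q = 2: r = 2, s = -4 − 2·5 = -14, t = 5 − 2·(-6) = 17  (check: 216·(-14) + 178·17 = 2)
The row with r = 2 (the gcd) gives the Bezout coefficients s = -14, t = 17.
Result: 216 · (-14) + 178 · (17) = 2.

gcd(216, 178) = 2; s = -14, t = 17 (check: 216·(-14) + 178·17 = 2).


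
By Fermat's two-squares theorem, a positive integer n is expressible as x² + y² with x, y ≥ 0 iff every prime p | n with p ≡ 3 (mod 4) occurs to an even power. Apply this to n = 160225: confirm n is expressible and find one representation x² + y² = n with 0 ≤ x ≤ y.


Step 1: Factor n = 160225 = 5^2 · 13 · 17 · 29.
Step 2: Check the mod-4 condition on each prime factor: 5 ≡ 1 (mod 4), exponent 2; 13 ≡ 1 (mod 4), exponent 1; 17 ≡ 1 (mod 4), exponent 1; 29 ≡ 1 (mod 4), exponent 1.
All primes ≡ 3 (mod 4) appear to even exponent (or don't appear), so by the two-squares theorem n IS expressible as a sum of two squares.
Step 3: Build a representation. Group n = k² · m with k = 5 and m = 13 · 17 · 29 = 6409 (a product of primes ≡ 1 (mod 4)); a representation of m scales to one of n via (k·x)² + (k·y)² = k²(x² + y²). Each prime p ≡ 1 (mod 4) is itself a sum of two squares; find a² by testing p − a² for a perfect square:
  13: 13 − 1² = 12, 13 − 2² = 9 = 3² ⇒ 13 = 2² + 3².
  17: 17 − 1² = 16 = 4² ⇒ 17 = 1² + 4².
  29: 29 − 1² = 28, 29 − 2² = 25 = 5² ⇒ 29 = 2² + 5².
  Combine using the Brahmagupta–Fibonacci identity (a² + b²)(c² + d²) = (ac − bd)² + (ad + bc)² = (ac + bd)² + (ad − bc)²:
  13 · 17 = 221: from (2² + 3²)(1² + 4²), take (2·1 − 3·4, 2·4 + 3·1) = (2 − 12, 8 + 3) = (-10, 11); dropping signs (only squares matter) gives (10, 11); check 10² + 11² = 100 + 121 = 221 ✓.
  221 · 29 = 6409: from (10² + 11²)(2² + 5²), take (10·2 − 11·5, 10·5 + 11·2) = (20 − 55, 50 + 22) = (-35, 72); dropping signs (only squares matter) gives (35, 72); check 35² + 72² = 1225 + 5184 = 6409 ✓.
  Scale by k = 5: (5·35, 5·72) = (175, 360).
Step 4: Order so x ≤ y and verify: 175² + 360² = 30625 + 129600 = 160225 = n. ✓

n = 160225 = 175² + 360² (one valid representation with x ≤ y).


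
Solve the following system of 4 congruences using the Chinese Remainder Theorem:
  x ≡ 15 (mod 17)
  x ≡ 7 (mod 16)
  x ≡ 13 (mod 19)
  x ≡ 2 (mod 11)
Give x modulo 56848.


Product of moduli M = 17 · 16 · 19 · 11 = 56848.
Merge one congruence at a time:
  Start: x ≡ 15 (mod 17).
  Combine with x ≡ 7 (mod 16); new modulus lcm = 272.
    Write x = 15 + 17·t and substitute into x ≡ 7 (mod 16): 17·t ≡ 7 − 15 = -8 (mod 16).
    Reduce coefficients mod 16: 1·t ≡ 8 (mod 16).
    So t ≡ 8 (mod 16).
    Then x = 15 + 17·8 = 151, valid modulo lcm(17, 16) = 272: x ≡ 151 (mod 272).
  Combine with x ≡ 13 (mod 19); new modulus lcm = 5168.
    Write x = 151 + 272·t and substitute into x ≡ 13 (mod 19): 272·t ≡ 13 − 151 = -138 (mod 19).
    Reduce coefficients mod 19: 6·t ≡ 14 (mod 19).
    The inverse of 6 mod 19 is 16 (since 6·16 = 96 = 5·19 + 1), so t ≡ 16·14 = 224 ≡ 15 (mod 19).
    Then x = 151 + 272·15 = 4231, valid modulo lcm(272, 19) = 5168: x ≡ 4231 (mod 5168).
  Combine with x ≡ 2 (mod 11); new modulus lcm = 56848.
    Write x = 4231 + 5168·t and substitute into x ≡ 2 (mod 11): 5168·t ≡ 2 − 4231 = -4229 (mod 11).
    Reduce coefficients mod 11: 9·t ≡ 6 (mod 11).
    The inverse of 9 mod 11 is 5 (since 9·5 = 45 = 4·11 + 1), so t ≡ 5·6 = 30 ≡ 8 (mod 11).
    Then x = 4231 + 5168·8 = 45575, valid modulo lcm(5168, 11) = 56848: x ≡ 45575 (mod 56848).
Verify against each original: 45575 mod 17 = 15, 45575 mod 16 = 7, 45575 mod 19 = 13, 45575 mod 11 = 2.

x ≡ 45575 (mod 56848).


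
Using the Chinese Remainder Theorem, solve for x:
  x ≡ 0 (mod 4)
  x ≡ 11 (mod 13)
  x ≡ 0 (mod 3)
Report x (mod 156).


Moduli 4, 13, 3 are pairwise coprime; by CRT there is a unique solution modulo M = 4 · 13 · 3 = 156.
Solve pairwise, accumulating the modulus:
  Start with x ≡ 0 (mod 4).
  Combine with x ≡ 11 (mod 13): since gcd(4, 13) = 1, we get a unique residue mod 52.
    Write x = 0 + 4·t and substitute into x ≡ 11 (mod 13): 4·t ≡ 11 − 0 = 11 (mod 13).
    The inverse of 4 mod 13 is 10 (since 4·10 = 40 = 3·13 + 1), so t ≡ 10·11 = 110 ≡ 6 (mod 13).
    Then x = 0 + 4·6 = 24, valid modulo lcm(4, 13) = 52: x ≡ 24 (mod 52).
  Combine with x ≡ 0 (mod 3): since gcd(52, 3) = 1, we get a unique residue mod 156.
    Write x = 24 + 52·t and substitute into x ≡ 0 (mod 3): 52·t ≡ 0 − 24 = -24 (mod 3).
    Reduce coefficients mod 3: 1·t ≡ 0 (mod 3).
    So t ≡ 0 (mod 3).
    Then x = 24 + 52·0 = 24, valid modulo lcm(52, 3) = 156: x ≡ 24 (mod 156).
Verify: 24 mod 4 = 0 ✓, 24 mod 13 = 11 ✓, 24 mod 3 = 0 ✓.

x ≡ 24 (mod 156).


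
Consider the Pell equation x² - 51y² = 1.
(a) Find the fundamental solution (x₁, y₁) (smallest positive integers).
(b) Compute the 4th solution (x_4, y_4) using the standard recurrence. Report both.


Step 1: Find the fundamental solution (x₁, y₁) of x² - 51y² = 1.
  Expand √51 as a continued fraction. a₀ = ⌊√51⌋ = 7; iterate m_{k+1} = d_k·a_k − m_k, d_{k+1} = (51 − m_{k+1}²)/d_k, a_{k+1} = ⌊(a₀ + m_{k+1})/d_{k+1}⌋ (starting m₀ = 0, d₀ = 1), with convergents p_k = a_k·p_{k-1} + p_{k-2}, q_k = a_k·q_{k-1} + q_{k-2} (p₋₁ = 1, q₋₁ = 0):
  k = 0: a₀ = 7; p₀/q₀ = 7/1; p₀² − 51·q₀² = 49 − 51 = -2.
  k = 1: m = 7, d = 2, a = ⌊(7 + 7)/2⌋ = 7; p/q = (7·7 + 1)/(7·1 + 0) = 50/7; p² − 51·q² = 2500 − 2499 = 1.
  The first convergent with p² − 51·q² = 1 gives the fundamental solution (x₁, y₁) = (50, 7).
Step 2: Apply the recurrence (x_{n+1}, y_{n+1}) = (x₁x_n + 51y₁y_n, x₁y_n + y₁x_n) repeatedly.
  From (x_1, y_1) = (50, 7): x_2 = 50·50 + 51·7·7 = 4999; y_2 = 50·7 + 7·50 = 700.
  From (x_2, y_2) = (4999, 700): x_3 = 50·4999 + 51·7·700 = 499850; y_3 = 50·700 + 7·4999 = 69993.
  From (x_3, y_3) = (499850, 69993): x_4 = 50·499850 + 51·7·69993 = 49980001; y_4 = 50·69993 + 7·499850 = 6998600.
Step 3: Verify x_4² - 51·y_4² = 2498000499960001 - 2498000499960000 = 1 (should be 1). ✓

(x_1, y_1) = (50, 7); (x_4, y_4) = (49980001, 6998600).


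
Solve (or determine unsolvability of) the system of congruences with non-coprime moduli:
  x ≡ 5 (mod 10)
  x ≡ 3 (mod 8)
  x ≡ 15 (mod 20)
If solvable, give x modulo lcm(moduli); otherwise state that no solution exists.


Moduli 10, 8, 20 are not pairwise coprime, so CRT works modulo lcm(m_i) when all pairwise compatibility conditions hold.
Pairwise compatibility: gcd(m_i, m_j) must divide a_i - a_j for every pair.
Merge one congruence at a time:
  Start: x ≡ 5 (mod 10).
  Combine with x ≡ 3 (mod 8): gcd(10, 8) = 2; 3 - 5 = -2, which IS divisible by 2, so compatible.
    Write x = 5 + 10·t and substitute into x ≡ 3 (mod 8): 10·t ≡ 3 − 5 = -2 (mod 8).
    Divide the congruence (and modulus) by g = 2: 5·t ≡ -1 (mod 4).
    Reduce coefficients mod 4: 1·t ≡ 3 (mod 4).
    So t ≡ 3 (mod 4).
    Then x = 5 + 10·3 = 35, valid modulo lcm(10, 8) = 40: x ≡ 35 (mod 40).
  Combine with x ≡ 15 (mod 20): gcd(40, 20) = 20; 15 - 35 = -20, which IS divisible by 20, so compatible.
    Write x = 35 + 40·t and substitute into x ≡ 15 (mod 20): 40·t ≡ 15 − 35 = -20 (mod 20).
    Divide the congruence (and modulus) by g = 20: 2·t ≡ -1 (mod 1).
    Modulo 1 every t works; take t = 0.
    Then x = 35 + 40·0 = 35, valid modulo lcm(40, 20) = 40: x ≡ 35 (mod 40).
Verify: 35 mod 10 = 5, 35 mod 8 = 3, 35 mod 20 = 15.

x ≡ 35 (mod 40).


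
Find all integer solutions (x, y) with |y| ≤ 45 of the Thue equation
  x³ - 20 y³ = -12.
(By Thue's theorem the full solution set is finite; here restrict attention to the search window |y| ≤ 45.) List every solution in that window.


The equation is x³ - 20y³ = -12. For fixed y, x³ = 20·y³ − 12, so a solution requires the RHS to be a perfect cube.
Strategy: iterate y from -45 to 45, compute RHS = 20·y³ − 12, and check whether it is a (positive or negative) perfect cube.
Check small values of y:
  y = 0: RHS = -12 is not a perfect cube.
  y = 1: RHS = 8 = (2)³ ⇒ x = 2 works.
  y = -1: RHS = -32 is not a perfect cube.
  y = 2: RHS = 148 is not a perfect cube.
  y = -2: RHS = -172 is not a perfect cube.
  y = 3: RHS = 528 is not a perfect cube.
  y = -3: RHS = -552 is not a perfect cube.
Continuing the search up to |y| = 45 finds no further solutions beyond those listed.
Collected solutions: (2, 1).

Solutions (with |y| ≤ 45): (2, 1).


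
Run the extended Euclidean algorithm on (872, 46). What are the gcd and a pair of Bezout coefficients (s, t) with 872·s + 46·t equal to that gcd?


Euclidean algorithm on (872, 46) — divide until remainder is 0:
  872 = 18 · 46 + 44
  46 = 1 · 44 + 2
  44 = 22 · 2 + 0
gcd(872, 46) = 2.
Track Bezout coefficients alongside the remainders: start with r₀ = 872 = a·1 + b·0 (s = 1, t = 0) and r₁ = 46 = a·0 + b·1 (s = 0, t = 1); each new remainder r_{k+1} = r_{k-1} − q_k·r_k inherits s_{k+1} = s_{k-1} − q_k·s_k, t_{k+1} = t_{k-1} − q_k·t_k, so r_k = a·s_k + b·t_k at every step:
  q = 18: r = 44, s = 1 − 18·0 = 1, t = 0 − 18·1 = -18  (check: 872·1 + 46·(-18) = 44)
  q = 1: r = 2, s = 0 − 1·1 = -1, t = 1 − 1·(-18) = 19  (check: 872·(-1) + 46·19 = 2)
The row with r = 2 (the gcd) gives the Bezout coefficients s = -1, t = 19.
Result: 872 · (-1) + 46 · (19) = 2.

gcd(872, 46) = 2; s = -1, t = 19 (check: 872·(-1) + 46·19 = 2).


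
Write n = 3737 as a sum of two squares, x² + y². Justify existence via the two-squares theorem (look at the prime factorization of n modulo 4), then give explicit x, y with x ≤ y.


Step 1: Factor n = 3737 = 37 · 101.
Step 2: Check the mod-4 condition on each prime factor: 37 ≡ 1 (mod 4), exponent 1; 101 ≡ 1 (mod 4), exponent 1.
All primes ≡ 3 (mod 4) appear to even exponent (or don't appear), so by the two-squares theorem n IS expressible as a sum of two squares.
Step 3: Build a representation. Here n = 37 · 101 is a product of primes ≡ 1 (mod 4). Each prime p ≡ 1 (mod 4) is itself a sum of two squares; find a² by testing p − a² for a perfect square:
  37: 37 − 1² = 36 = 6² ⇒ 37 = 1² + 6².
  101: 101 − 1² = 100 = 10² ⇒ 101 = 1² + 10².
  Combine using the Brahmagupta–Fibonacci identity (a² + b²)(c² + d²) = (ac − bd)² + (ad + bc)² = (ac + bd)² + (ad − bc)²:
  37 · 101 = 3737: from (1² + 6²)(1² + 10²), take (1·1 − 6·10, 1·10 + 6·1) = (1 − 60, 10 + 6) = (-59, 16); dropping signs (only squares matter) gives (59, 16); check 59² + 16² = 3481 + 256 = 3737 ✓.
Step 4: Order so x ≤ y and verify: 16² + 59² = 256 + 3481 = 3737 = n. ✓

n = 3737 = 16² + 59² (one valid representation with x ≤ y).


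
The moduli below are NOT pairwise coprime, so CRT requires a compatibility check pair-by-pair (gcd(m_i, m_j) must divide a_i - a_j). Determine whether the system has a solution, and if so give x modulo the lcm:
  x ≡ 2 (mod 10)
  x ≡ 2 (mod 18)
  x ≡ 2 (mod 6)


Moduli 10, 18, 6 are not pairwise coprime, so CRT works modulo lcm(m_i) when all pairwise compatibility conditions hold.
Pairwise compatibility: gcd(m_i, m_j) must divide a_i - a_j for every pair.
Merge one congruence at a time:
  Start: x ≡ 2 (mod 10).
  Combine with x ≡ 2 (mod 18): gcd(10, 18) = 2; 2 - 2 = 0, which IS divisible by 2, so compatible.
    Write x = 2 + 10·t and substitute into x ≡ 2 (mod 18): 10·t ≡ 2 − 2 = 0 (mod 18).
    Divide the congruence (and modulus) by g = 2: 5·t ≡ 0 (mod 9).
    The inverse of 5 mod 9 is 2 (since 5·2 = 10 = 1·9 + 1), so t ≡ 2·0 = 0 ≡ 0 (mod 9).
    Then x = 2 + 10·0 = 2, valid modulo lcm(10, 18) = 90: x ≡ 2 (mod 90).
  Combine with x ≡ 2 (mod 6): gcd(90, 6) = 6; 2 - 2 = 0, which IS divisible by 6, so compatible.
    Write x = 2 + 90·t and substitute into x ≡ 2 (mod 6): 90·t ≡ 2 − 2 = 0 (mod 6).
    Divide the congruence (and modulus) by g = 6: 15·t ≡ 0 (mod 1).
    Modulo 1 every t works; take t = 0.
    Then x = 2 + 90·0 = 2, valid modulo lcm(90, 6) = 90: x ≡ 2 (mod 90).
Verify: 2 mod 10 = 2, 2 mod 18 = 2, 2 mod 6 = 2.

x ≡ 2 (mod 90).


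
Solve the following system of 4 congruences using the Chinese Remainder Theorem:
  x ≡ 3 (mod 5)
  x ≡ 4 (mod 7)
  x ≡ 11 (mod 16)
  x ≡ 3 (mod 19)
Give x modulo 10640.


Product of moduli M = 5 · 7 · 16 · 19 = 10640.
Merge one congruence at a time:
  Start: x ≡ 3 (mod 5).
  Combine with x ≡ 4 (mod 7); new modulus lcm = 35.
    Write x = 3 + 5·t and substitute into x ≡ 4 (mod 7): 5·t ≡ 4 − 3 = 1 (mod 7).
    The inverse of 5 mod 7 is 3 (since 5·3 = 15 = 2·7 + 1), so t ≡ 3·1 = 3 ≡ 3 (mod 7).
    Then x = 3 + 5·3 = 18, valid modulo lcm(5, 7) = 35: x ≡ 18 (mod 35).
  Combine with x ≡ 11 (mod 16); new modulus lcm = 560.
    Write x = 18 + 35·t and substitute into x ≡ 11 (mod 16): 35·t ≡ 11 − 18 = -7 (mod 16).
    Reduce coefficients mod 16: 3·t ≡ 9 (mod 16).
    The inverse of 3 mod 16 is 11 (since 3·11 = 33 = 2·16 + 1), so t ≡ 11·9 = 99 ≡ 3 (mod 16).
    Then x = 18 + 35·3 = 123, valid modulo lcm(35, 16) = 560: x ≡ 123 (mod 560).
  Combine with x ≡ 3 (mod 19); new modulus lcm = 10640.
    Write x = 123 + 560·t and substitute into x ≡ 3 (mod 19): 560·t ≡ 3 − 123 = -120 (mod 19).
    Reduce coefficients mod 19: 9·t ≡ 13 (mod 19).
    The inverse of 9 mod 19 is 17 (since 9·17 = 153 = 8·19 + 1), so t ≡ 17·13 = 221 ≡ 12 (mod 19).
    Then x = 123 + 560·12 = 6843, valid modulo lcm(560, 19) = 10640: x ≡ 6843 (mod 10640).
Verify against each original: 6843 mod 5 = 3, 6843 mod 7 = 4, 6843 mod 16 = 11, 6843 mod 19 = 3.

x ≡ 6843 (mod 10640).


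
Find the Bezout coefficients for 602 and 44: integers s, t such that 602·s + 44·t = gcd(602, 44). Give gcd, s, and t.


Euclidean algorithm on (602, 44) — divide until remainder is 0:
  602 = 13 · 44 + 30
  44 = 1 · 30 + 14
  30 = 2 · 14 + 2
  14 = 7 · 2 + 0
gcd(602, 44) = 2.
Track Bezout coefficients alongside the remainders: start with r₀ = 602 = a·1 + b·0 (s = 1, t = 0) and r₁ = 44 = a·0 + b·1 (s = 0, t = 1); each new remainder r_{k+1} = r_{k-1} − q_k·r_k inherits s_{k+1} = s_{k-1} − q_k·s_k, t_{k+1} = t_{k-1} − q_k·t_k, so r_k = a·s_k + b·t_k at every step:
  q = 13: r = 30, s = 1 − 13·0 = 1, t = 0 − 13·1 = -13  (check: 602·1 + 44·(-13) = 30)
  q = 1: r = 14, s = 0 − 1·1 = -1, t = 1 − 1·(-13) = 14  (check: 602·(-1) + 44·14 = 14)
  q = 2: r = 2, s = 1 − 2·(-1) = 3, t = -13 − 2·14 = -41  (check: 602·3 + 44·(-41) = 2)
The row with r = 2 (the gcd) gives the Bezout coefficients s = 3, t = -41.
Result: 602 · (3) + 44 · (-41) = 2.

gcd(602, 44) = 2; s = 3, t = -41 (check: 602·3 + 44·(-41) = 2).


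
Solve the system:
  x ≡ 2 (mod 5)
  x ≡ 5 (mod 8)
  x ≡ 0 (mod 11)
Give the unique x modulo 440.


Moduli 5, 8, 11 are pairwise coprime; by CRT there is a unique solution modulo M = 5 · 8 · 11 = 440.
Solve pairwise, accumulating the modulus:
  Start with x ≡ 2 (mod 5).
  Combine with x ≡ 5 (mod 8): since gcd(5, 8) = 1, we get a unique residue mod 40.
    Write x = 2 + 5·t and substitute into x ≡ 5 (mod 8): 5·t ≡ 5 − 2 = 3 (mod 8).
    The inverse of 5 mod 8 is 5 (since 5·5 = 25 = 3·8 + 1), so t ≡ 5·3 = 15 ≡ 7 (mod 8).
    Then x = 2 + 5·7 = 37, valid modulo lcm(5, 8) = 40: x ≡ 37 (mod 40).
  Combine with x ≡ 0 (mod 11): since gcd(40, 11) = 1, we get a unique residue mod 440.
    Write x = 37 + 40·t and substitute into x ≡ 0 (mod 11): 40·t ≡ 0 − 37 = -37 (mod 11).
    Reduce coefficients mod 11: 7·t ≡ 7 (mod 11).
    The inverse of 7 mod 11 is 8 (since 7·8 = 56 = 5·11 + 1), so t ≡ 8·7 = 56 ≡ 1 (mod 11).
    Then x = 37 + 40·1 = 77, valid modulo lcm(40, 11) = 440: x ≡ 77 (mod 440).
Verify: 77 mod 5 = 2 ✓, 77 mod 8 = 5 ✓, 77 mod 11 = 0 ✓.

x ≡ 77 (mod 440).


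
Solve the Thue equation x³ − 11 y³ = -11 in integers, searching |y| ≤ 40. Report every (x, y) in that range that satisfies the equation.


The equation is x³ - 11y³ = -11. For fixed y, x³ = 11·y³ − 11, so a solution requires the RHS to be a perfect cube.
Strategy: iterate y from -40 to 40, compute RHS = 11·y³ − 11, and check whether it is a (positive or negative) perfect cube.
Check small values of y:
  y = 0: RHS = -11 is not a perfect cube.
  y = 1: RHS = 0 = (0)³ ⇒ x = 0 works.
  y = -1: RHS = -22 is not a perfect cube.
  y = 2: RHS = 77 is not a perfect cube.
  y = -2: RHS = -99 is not a perfect cube.
  y = 3: RHS = 286 is not a perfect cube.
  y = -3: RHS = -308 is not a perfect cube.
Continuing the search up to |y| = 40 finds no further solutions beyond those listed.
Collected solutions: (0, 1).

Solutions (with |y| ≤ 40): (0, 1).


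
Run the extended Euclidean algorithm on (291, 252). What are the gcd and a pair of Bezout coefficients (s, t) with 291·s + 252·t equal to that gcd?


Euclidean algorithm on (291, 252) — divide until remainder is 0:
  291 = 1 · 252 + 39
  252 = 6 · 39 + 18
  39 = 2 · 18 + 3
  18 = 6 · 3 + 0
gcd(291, 252) = 3.
Track Bezout coefficients alongside the remainders: start with r₀ = 291 = a·1 + b·0 (s = 1, t = 0) and r₁ = 252 = a·0 + b·1 (s = 0, t = 1); each new remainder r_{k+1} = r_{k-1} − q_k·r_k inherits s_{k+1} = s_{k-1} − q_k·s_k, t_{k+1} = t_{k-1} − q_k·t_k, so r_k = a·s_k + b·t_k at every step:
  q = 1: r = 39, s = 1 − 1·0 = 1, t = 0 − 1·1 = -1  (check: 291·1 + 252·(-1) = 39)
  q = 6: r = 18, s = 0 − 6·1 = -6, t = 1 − 6·(-1) = 7  (check: 291·(-6) + 252·7 = 18)
  q = 2: r = 3, s = 1 − 2·(-6) = 13, t = -1 − 2·7 = -15  (check: 291·13 + 252·(-15) = 3)
The row with r = 3 (the gcd) gives the Bezout coefficients s = 13, t = -15.
Result: 291 · (13) + 252 · (-15) = 3.

gcd(291, 252) = 3; s = 13, t = -15 (check: 291·13 + 252·(-15) = 3).


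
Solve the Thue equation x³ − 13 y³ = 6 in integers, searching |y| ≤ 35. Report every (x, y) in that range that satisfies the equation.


The equation is x³ - 13y³ = 6. For fixed y, x³ = 13·y³ + 6, so a solution requires the RHS to be a perfect cube.
Strategy: iterate y from -35 to 35, compute RHS = 13·y³ + 6, and check whether it is a (positive or negative) perfect cube.
Check small values of y:
  y = 0: RHS = 6 is not a perfect cube.
  y = 1: RHS = 19 is not a perfect cube.
  y = -1: RHS = -7 is not a perfect cube.
  y = 2: RHS = 110 is not a perfect cube.
  y = -2: RHS = -98 is not a perfect cube.
  y = 3: RHS = 357 is not a perfect cube.
  y = -3: RHS = -345 is not a perfect cube.
Continuing the search up to |y| = 35 finds no solutions either.
No (x, y) in the scanned range satisfies the equation.

No integer solutions with |y| ≤ 35.


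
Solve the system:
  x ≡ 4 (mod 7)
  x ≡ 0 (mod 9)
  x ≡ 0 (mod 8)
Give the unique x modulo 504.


Moduli 7, 9, 8 are pairwise coprime; by CRT there is a unique solution modulo M = 7 · 9 · 8 = 504.
Solve pairwise, accumulating the modulus:
  Start with x ≡ 4 (mod 7).
  Combine with x ≡ 0 (mod 9): since gcd(7, 9) = 1, we get a unique residue mod 63.
    Write x = 4 + 7·t and substitute into x ≡ 0 (mod 9): 7·t ≡ 0 − 4 = -4 (mod 9).
    Reduce coefficients mod 9: 7·t ≡ 5 (mod 9).
    The inverse of 7 mod 9 is 4 (since 7·4 = 28 = 3·9 + 1), so t ≡ 4·5 = 20 ≡ 2 (mod 9).
    Then x = 4 + 7·2 = 18, valid modulo lcm(7, 9) = 63: x ≡ 18 (mod 63).
  Combine with x ≡ 0 (mod 8): since gcd(63, 8) = 1, we get a unique residue mod 504.
    Write x = 18 + 63·t and substitute into x ≡ 0 (mod 8): 63·t ≡ 0 − 18 = -18 (mod 8).
    Reduce coefficients mod 8: 7·t ≡ 6 (mod 8).
    The inverse of 7 mod 8 is 7 (since 7·7 = 49 = 6·8 + 1), so t ≡ 7·6 = 42 ≡ 2 (mod 8).
    Then x = 18 + 63·2 = 144, valid modulo lcm(63, 8) = 504: x ≡ 144 (mod 504).
Verify: 144 mod 7 = 4 ✓, 144 mod 9 = 0 ✓, 144 mod 8 = 0 ✓.

x ≡ 144 (mod 504).


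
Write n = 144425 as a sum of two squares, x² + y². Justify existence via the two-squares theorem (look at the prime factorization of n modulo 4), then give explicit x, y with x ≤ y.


Step 1: Factor n = 144425 = 5^2 · 53 · 109.
Step 2: Check the mod-4 condition on each prime factor: 5 ≡ 1 (mod 4), exponent 2; 53 ≡ 1 (mod 4), exponent 1; 109 ≡ 1 (mod 4), exponent 1.
All primes ≡ 3 (mod 4) appear to even exponent (or don't appear), so by the two-squares theorem n IS expressible as a sum of two squares.
Step 3: Build a representation. Group n = k² · m with k = 5 and m = 53 · 109 = 5777 (a product of primes ≡ 1 (mod 4)); a representation of m scales to one of n via (k·x)² + (k·y)² = k²(x² + y²). Each prime p ≡ 1 (mod 4) is itself a sum of two squares; find a² by testing p − a² for a perfect square:
  53: 53 − 1² = 52, 53 − 2² = 49 = 7² ⇒ 53 = 2² + 7².
  109: 109 − 1² = 108, 109 − 2² = 105, 109 − 3² = 100 = 10² ⇒ 109 = 3² + 10².
  Combine using the Brahmagupta–Fibonacci identity (a² + b²)(c² + d²) = (ac − bd)² + (ad + bc)² = (ac + bd)² + (ad − bc)²:
  53 · 109 = 5777: from (2² + 7²)(3² + 10²), take (2·3 − 7·10, 2·10 + 7·3) = (6 − 70, 20 + 21) = (-64, 41); dropping signs (only squares matter) gives (64, 41); check 64² + 41² = 4096 + 1681 = 5777 ✓.
  Scale by k = 5: (5·64, 5·41) = (320, 205).
Step 4: Order so x ≤ y and verify: 205² + 320² = 42025 + 102400 = 144425 = n. ✓

n = 144425 = 205² + 320² (one valid representation with x ≤ y).


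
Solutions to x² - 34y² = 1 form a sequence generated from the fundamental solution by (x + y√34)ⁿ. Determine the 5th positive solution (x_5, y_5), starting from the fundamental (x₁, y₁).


Step 1: Find the fundamental solution (x₁, y₁) of x² - 34y² = 1.
  Expand √34 as a continued fraction. a₀ = ⌊√34⌋ = 5; iterate m_{k+1} = d_k·a_k − m_k, d_{k+1} = (34 − m_{k+1}²)/d_k, a_{k+1} = ⌊(a₀ + m_{k+1})/d_{k+1}⌋ (starting m₀ = 0, d₀ = 1), with convergents p_k = a_k·p_{k-1} + p_{k-2}, q_k = a_k·q_{k-1} + q_{k-2} (p₋₁ = 1, q₋₁ = 0):
  k = 0: a₀ = 5; p₀/q₀ = 5/1; p₀² − 34·q₀² = 25 − 34 = -9.
  k = 1: m = 5, d = 9, a = ⌊(5 + 5)/9⌋ = 1; p/q = (1·5 + 1)/(1·1 + 0) = 6/1; p² − 34·q² = 36 − 34 = 2.
  k = 2: m = 4, d = 2, a = ⌊(5 + 4)/2⌋ = 4; p/q = (4·6 + 5)/(4·1 + 1) = 29/5; p² − 34·q² = 841 − 850 = -9.
  k = 3: m = 4, d = 9, a = ⌊(5 + 4)/9⌋ = 1; p/q = (1·29 + 6)/(1·5 + 1) = 35/6; p² − 34·q² = 1225 − 1224 = 1.
  The first convergent with p² − 34·q² = 1 gives the fundamental solution (x₁, y₁) = (35, 6).
Step 2: Apply the recurrence (x_{n+1}, y_{n+1}) = (x₁x_n + 34y₁y_n, x₁y_n + y₁x_n) repeatedly.
  From (x_1, y_1) = (35, 6): x_2 = 35·35 + 34·6·6 = 2449; y_2 = 35·6 + 6·35 = 420.
  From (x_2, y_2) = (2449, 420): x_3 = 35·2449 + 34·6·420 = 171395; y_3 = 35·420 + 6·2449 = 29394.
  From (x_3, y_3) = (171395, 29394): x_4 = 35·171395 + 34·6·29394 = 11995201; y_4 = 35·29394 + 6·171395 = 2057160.
  From (x_4, y_4) = (11995201, 2057160): x_5 = 35·11995201 + 34·6·2057160 = 839492675; y_5 = 35·2057160 + 6·11995201 = 143971806.
Step 3: Verify x_5² - 34·y_5² = 704747951378655625 - 704747951378655624 = 1 (should be 1). ✓

(x_1, y_1) = (35, 6); (x_5, y_5) = (839492675, 143971806).


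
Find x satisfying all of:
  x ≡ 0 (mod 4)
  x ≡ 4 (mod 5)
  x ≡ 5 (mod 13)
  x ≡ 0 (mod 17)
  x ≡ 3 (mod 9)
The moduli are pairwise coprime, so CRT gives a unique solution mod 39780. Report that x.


Product of moduli M = 4 · 5 · 13 · 17 · 9 = 39780.
Merge one congruence at a time:
  Start: x ≡ 0 (mod 4).
  Combine with x ≡ 4 (mod 5); new modulus lcm = 20.
    Write x = 0 + 4·t and substitute into x ≡ 4 (mod 5): 4·t ≡ 4 − 0 = 4 (mod 5).
    The inverse of 4 mod 5 is 4 (since 4·4 = 16 = 3·5 + 1), so t ≡ 4·4 = 16 ≡ 1 (mod 5).
    Then x = 0 + 4·1 = 4, valid modulo lcm(4, 5) = 20: x ≡ 4 (mod 20).
  Combine with x ≡ 5 (mod 13); new modulus lcm = 260.
    Write x = 4 + 20·t and substitute into x ≡ 5 (mod 13): 20·t ≡ 5 − 4 = 1 (mod 13).
    Reduce coefficients mod 13: 7·t ≡ 1 (mod 13).
    The inverse of 7 mod 13 is 2 (since 7·2 = 14 = 1·13 + 1), so t ≡ 2·1 = 2 ≡ 2 (mod 13).
    Then x = 4 + 20·2 = 44, valid modulo lcm(20, 13) = 260: x ≡ 44 (mod 260).
  Combine with x ≡ 0 (mod 17); new modulus lcm = 4420.
    Write x = 44 + 260·t and substitute into x ≡ 0 (mod 17): 260·t ≡ 0 − 44 = -44 (mod 17).
    Reduce coefficients mod 17: 5·t ≡ 7 (mod 17).
    The inverse of 5 mod 17 is 7 (since 5·7 = 35 = 2·17 + 1), so t ≡ 7·7 = 49 ≡ 15 (mod 17).
    Then x = 44 + 260·15 = 3944, valid modulo lcm(260, 17) = 4420: x ≡ 3944 (mod 4420).
  Combine with x ≡ 3 (mod 9); new modulus lcm = 39780.
    Write x = 3944 + 4420·t and substitute into x ≡ 3 (mod 9): 4420·t ≡ 3 − 3944 = -3941 (mod 9).
    Reduce coefficients mod 9: 1·t ≡ 1 (mod 9).
    So t ≡ 1 (mod 9).
    Then x = 3944 + 4420·1 = 8364, valid modulo lcm(4420, 9) = 39780: x ≡ 8364 (mod 39780).
Verify against each original: 8364 mod 4 = 0, 8364 mod 5 = 4, 8364 mod 13 = 5, 8364 mod 17 = 0, 8364 mod 9 = 3.

x ≡ 8364 (mod 39780).


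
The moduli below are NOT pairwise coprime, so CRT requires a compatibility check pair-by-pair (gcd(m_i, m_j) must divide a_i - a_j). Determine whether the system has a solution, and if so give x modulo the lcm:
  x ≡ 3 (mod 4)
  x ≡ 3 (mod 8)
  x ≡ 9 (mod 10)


Moduli 4, 8, 10 are not pairwise coprime, so CRT works modulo lcm(m_i) when all pairwise compatibility conditions hold.
Pairwise compatibility: gcd(m_i, m_j) must divide a_i - a_j for every pair.
Merge one congruence at a time:
  Start: x ≡ 3 (mod 4).
  Combine with x ≡ 3 (mod 8): gcd(4, 8) = 4; 3 - 3 = 0, which IS divisible by 4, so compatible.
    Write x = 3 + 4·t and substitute into x ≡ 3 (mod 8): 4·t ≡ 3 − 3 = 0 (mod 8).
    Divide the congruence (and modulus) by g = 4: 1·t ≡ 0 (mod 2).
    So t ≡ 0 (mod 2).
    Then x = 3 + 4·0 = 3, valid modulo lcm(4, 8) = 8: x ≡ 3 (mod 8).
  Combine with x ≡ 9 (mod 10): gcd(8, 10) = 2; 9 - 3 = 6, which IS divisible by 2, so compatible.
    Write x = 3 + 8·t and substitute into x ≡ 9 (mod 10): 8·t ≡ 9 − 3 = 6 (mod 10).
    Divide the congruence (and modulus) by g = 2: 4·t ≡ 3 (mod 5).
    The inverse of 4 mod 5 is 4 (since 4·4 = 16 = 3·5 + 1), so t ≡ 4·3 = 12 ≡ 2 (mod 5).
    Then x = 3 + 8·2 = 19, valid modulo lcm(8, 10) = 40: x ≡ 19 (mod 40).
Verify: 19 mod 4 = 3, 19 mod 8 = 3, 19 mod 10 = 9.

x ≡ 19 (mod 40).


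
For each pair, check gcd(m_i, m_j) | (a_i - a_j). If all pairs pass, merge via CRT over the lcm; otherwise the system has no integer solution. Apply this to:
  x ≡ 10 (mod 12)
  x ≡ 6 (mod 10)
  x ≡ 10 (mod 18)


Moduli 12, 10, 18 are not pairwise coprime, so CRT works modulo lcm(m_i) when all pairwise compatibility conditions hold.
Pairwise compatibility: gcd(m_i, m_j) must divide a_i - a_j for every pair.
Merge one congruence at a time:
  Start: x ≡ 10 (mod 12).
  Combine with x ≡ 6 (mod 10): gcd(12, 10) = 2; 6 - 10 = -4, which IS divisible by 2, so compatible.
    Write x = 10 + 12·t and substitute into x ≡ 6 (mod 10): 12·t ≡ 6 − 10 = -4 (mod 10).
    Divide the congruence (and modulus) by g = 2: 6·t ≡ -2 (mod 5).
    Reduce coefficients mod 5: 1·t ≡ 3 (mod 5).
    So t ≡ 3 (mod 5).
    Then x = 10 + 12·3 = 46, valid modulo lcm(12, 10) = 60: x ≡ 46 (mod 60).
  Combine with x ≡ 10 (mod 18): gcd(60, 18) = 6; 10 - 46 = -36, which IS divisible by 6, so compatible.
    Write x = 46 + 60·t and substitute into x ≡ 10 (mod 18): 60·t ≡ 10 − 46 = -36 (mod 18).
    Divide the congruence (and modulus) by g = 6: 10·t ≡ -6 (mod 3).
    Reduce coefficients mod 3: 1·t ≡ 0 (mod 3).
    So t ≡ 0 (mod 3).
    Then x = 46 + 60·0 = 46, valid modulo lcm(60, 18) = 180: x ≡ 46 (mod 180).
Verify: 46 mod 12 = 10, 46 mod 10 = 6, 46 mod 18 = 10.

x ≡ 46 (mod 180).
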